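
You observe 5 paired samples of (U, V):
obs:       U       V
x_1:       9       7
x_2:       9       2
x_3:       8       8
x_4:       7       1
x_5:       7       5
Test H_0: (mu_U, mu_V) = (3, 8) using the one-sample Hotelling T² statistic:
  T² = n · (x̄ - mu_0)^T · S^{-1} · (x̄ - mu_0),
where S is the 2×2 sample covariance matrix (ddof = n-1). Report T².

Step 1 — sample mean vector:
  mean(U) = (9 + 9 + 8 + 7 + 7) / 5 = 40/5 = 8
  mean(V) = (7 + 2 + 8 + 1 + 5) / 5 = 23/5 = 4.6
  x̄ = (8, 4.6),  deviation x̄ - mu_0 = (8, 4.6) - (3, 8) = (5, -3.4).

Step 2 — sample covariance matrix, S[i,j] = (1/(n-1)) · Σ_k (x_{k,i} - mean_i) · (x_{k,j} - mean_j), divisor n-1 = 4:
  S[U,U] = ((1)·(1) + (1)·(1) + (0)·(0) + (-1)·(-1) + (-1)·(-1)) / 4 = 4/4 = 1
  S[U,V] = ((1)·(2.4) + (1)·(-2.6) + (0)·(3.4) + (-1)·(-3.6) + (-1)·(0.4)) / 4 = 3/4 = 0.75
  S[V,V] = ((2.4)·(2.4) + (-2.6)·(-2.6) + (3.4)·(3.4) + (-3.6)·(-3.6) + (0.4)·(0.4)) / 4 = 37.2/4 = 9.3
  S = [[1, 0.75],
 [0.75, 9.3]].

Step 3 — invert S. det(S) = 1·9.3 - (0.75)² = 8.7375.
  S^{-1} = (1/det) · [[d, -b], [-b, a]] = [[1.0644, -0.0858],
 [-0.0858, 0.1144]].

Step 4 — quadratic form (x̄ - mu_0)^T · S^{-1} · (x̄ - mu_0):
  S^{-1} · (x̄ - mu_0) = (5.6137, -0.8183),
  (x̄ - mu_0)^T · [...] = (5)·(5.6137) + (-3.4)·(-0.8183) = 30.8509.

Step 5 — scale by n: T² = 5 · 30.8509 = 154.2546.

T² ≈ 154.2546


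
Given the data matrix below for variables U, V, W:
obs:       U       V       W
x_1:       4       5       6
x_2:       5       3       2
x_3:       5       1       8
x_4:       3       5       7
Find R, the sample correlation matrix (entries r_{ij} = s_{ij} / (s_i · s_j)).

Step 1 — column means:
  mean(U) = (4 + 5 + 5 + 3) / 4 = 17/4 = 4.25
  mean(V) = (5 + 3 + 1 + 5) / 4 = 14/4 = 3.5
  mean(W) = (6 + 2 + 8 + 7) / 4 = 23/4 = 5.75

Step 2 — sample variances and covariances s[i,j] = (1/(n-1)) · Σ_k (x_{k,i} - mean_i) · (x_{k,j} - mean_j), with n-1 = 3:
  s[U,U] = ((-0.25)·(-0.25) + (0.75)·(0.75) + (0.75)·(0.75) + (-1.25)·(-1.25)) / 3 = 2.75/3 = 0.9167
  s[U,V] = ((-0.25)·(1.5) + (0.75)·(-0.5) + (0.75)·(-2.5) + (-1.25)·(1.5)) / 3 = -4.5/3 = -1.5
  s[U,W] = ((-0.25)·(0.25) + (0.75)·(-3.75) + (0.75)·(2.25) + (-1.25)·(1.25)) / 3 = -2.75/3 = -0.9167
  s[V,V] = ((1.5)·(1.5) + (-0.5)·(-0.5) + (-2.5)·(-2.5) + (1.5)·(1.5)) / 3 = 11/3 = 3.6667
  s[V,W] = ((1.5)·(0.25) + (-0.5)·(-3.75) + (-2.5)·(2.25) + (1.5)·(1.25)) / 3 = -1.5/3 = -0.5
  s[W,W] = ((0.25)·(0.25) + (-3.75)·(-3.75) + (2.25)·(2.25) + (1.25)·(1.25)) / 3 = 20.75/3 = 6.9167
  Sample standard deviations s_i = √(s[i,i]):
  s(U) = √(0.9167) = 0.9574
  s(V) = √(3.6667) = 1.9149
  s(W) = √(6.9167) = 2.63

Step 3 — r_{ij} = s_{ij} / (s_i · s_j):
  r[U,U] = 1 (diagonal).
  r[U,V] = -1.5 / (0.9574 · 1.9149) = -1.5 / 1.8333 = -0.8182
  r[U,W] = -0.9167 / (0.9574 · 2.63) = -0.9167 / 2.518 = -0.364
  r[V,V] = 1 (diagonal).
  r[V,W] = -0.5 / (1.9149 · 2.63) = -0.5 / 5.036 = -0.0993
  r[W,W] = 1 (diagonal).

R is symmetric with unit diagonal. Assembling:

R = [[1, -0.8182, -0.364],
 [-0.8182, 1, -0.0993],
 [-0.364, -0.0993, 1]]


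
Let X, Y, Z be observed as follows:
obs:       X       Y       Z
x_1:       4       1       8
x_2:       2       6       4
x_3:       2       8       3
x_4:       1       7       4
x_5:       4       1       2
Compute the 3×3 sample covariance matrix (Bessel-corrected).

Step 1 — column means:
  mean(X) = (4 + 2 + 2 + 1 + 4) / 5 = 13/5 = 2.6
  mean(Y) = (1 + 6 + 8 + 7 + 1) / 5 = 23/5 = 4.6
  mean(Z) = (8 + 4 + 3 + 4 + 2) / 5 = 21/5 = 4.2

Step 2 — sample covariance S[i,j] = (1/(n-1)) · Σ_k (x_{k,i} - mean_i) · (x_{k,j} - mean_j), with n-1 = 4.
  S[X,X] = ((1.4)·(1.4) + (-0.6)·(-0.6) + (-0.6)·(-0.6) + (-1.6)·(-1.6) + (1.4)·(1.4)) / 4 = 7.2/4 = 1.8
  S[X,Y] = ((1.4)·(-3.6) + (-0.6)·(1.4) + (-0.6)·(3.4) + (-1.6)·(2.4) + (1.4)·(-3.6)) / 4 = -16.8/4 = -4.2
  S[X,Z] = ((1.4)·(3.8) + (-0.6)·(-0.2) + (-0.6)·(-1.2) + (-1.6)·(-0.2) + (1.4)·(-2.2)) / 4 = 3.4/4 = 0.85
  S[Y,Y] = ((-3.6)·(-3.6) + (1.4)·(1.4) + (3.4)·(3.4) + (2.4)·(2.4) + (-3.6)·(-3.6)) / 4 = 45.2/4 = 11.3
  S[Y,Z] = ((-3.6)·(3.8) + (1.4)·(-0.2) + (3.4)·(-1.2) + (2.4)·(-0.2) + (-3.6)·(-2.2)) / 4 = -10.6/4 = -2.65
  S[Z,Z] = ((3.8)·(3.8) + (-0.2)·(-0.2) + (-1.2)·(-1.2) + (-0.2)·(-0.2) + (-2.2)·(-2.2)) / 4 = 20.8/4 = 5.2

S is symmetric (S[j,i] = S[i,j]). Assembling:

S = [[1.8, -4.2, 0.85],
 [-4.2, 11.3, -2.65],
 [0.85, -2.65, 5.2]]


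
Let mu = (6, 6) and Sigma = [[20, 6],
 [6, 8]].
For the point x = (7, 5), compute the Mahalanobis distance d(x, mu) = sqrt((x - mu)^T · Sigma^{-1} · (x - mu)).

Step 1 — centre the observation: (x - mu) = (1, -1).

Step 2 — invert Sigma. det(Sigma) = 20·8 - (6)² = 124.
  Sigma^{-1} = (1/det) · [[d, -b], [-b, a]] = [[0.0645, -0.0484],
 [-0.0484, 0.1613]].

Step 3 — form the quadratic (x - mu)^T · Sigma^{-1} · (x - mu):
  Sigma^{-1} · (x - mu) = (0.1129, -0.2097).
  (x - mu)^T · [Sigma^{-1} · (x - mu)] = (1)·(0.1129) + (-1)·(-0.2097) = 0.3226.

Step 4 — take square root: d = √(0.3226) ≈ 0.568.

d(x, mu) = √(0.3226) ≈ 0.568


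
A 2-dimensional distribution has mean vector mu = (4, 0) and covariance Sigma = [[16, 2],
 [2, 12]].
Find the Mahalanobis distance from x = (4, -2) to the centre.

Step 1 — centre the observation: (x - mu) = (0, -2).

Step 2 — invert Sigma. det(Sigma) = 16·12 - (2)² = 188.
  Sigma^{-1} = (1/det) · [[d, -b], [-b, a]] = [[0.0638, -0.0106],
 [-0.0106, 0.0851]].

Step 3 — form the quadratic (x - mu)^T · Sigma^{-1} · (x - mu):
  Sigma^{-1} · (x - mu) = (0.0213, -0.1702).
  (x - mu)^T · [Sigma^{-1} · (x - mu)] = (0)·(0.0213) + (-2)·(-0.1702) = 0.3404.

Step 4 — take square root: d = √(0.3404) ≈ 0.5835.

d(x, mu) = √(0.3404) ≈ 0.5835


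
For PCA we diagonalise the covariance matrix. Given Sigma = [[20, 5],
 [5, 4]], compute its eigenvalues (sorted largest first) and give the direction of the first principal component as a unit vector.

Step 1 — characteristic polynomial of 2×2 Sigma:
  det(Sigma - λI) = λ² - trace · λ + det = 0.
  trace = 20 + 4 = 24, det = 20·4 - (5)² = 55.
Step 2 — discriminant:
  Δ = trace² - 4·det = 576 - 220 = 356.
Step 3 — eigenvalues:
  λ = (trace ± √Δ)/2 = (24 ± 18.868)/2,
  λ_1 = 21.434,  λ_2 = 2.566.

Step 4 — unit eigenvector for λ_1: solve (Sigma - λ_1 I)v = 0. First row:
  (20 - 21.434)·v_x + (5)·v_y = 0, i.e. (-1.434)·v_x + (5)·v_y = 0,
  so v ∝ (b, λ_1 - a) = (5, 1.434) = u.
  ||u|| = √((5)² + (1.434)²) = √(27.0563) ≈ 5.2016,
  v_1 = u/||u|| ≈ (0.9612, 0.2757) (||v_1|| = 1).

λ_1 = 21.434,  λ_2 = 2.566;  v_1 ≈ (0.9612, 0.2757)


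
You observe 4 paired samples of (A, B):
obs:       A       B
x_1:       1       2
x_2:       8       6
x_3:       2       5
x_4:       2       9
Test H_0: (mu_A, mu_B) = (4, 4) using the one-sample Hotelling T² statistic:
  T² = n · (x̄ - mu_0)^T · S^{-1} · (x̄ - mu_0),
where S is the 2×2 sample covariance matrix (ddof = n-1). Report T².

Step 1 — sample mean vector:
  mean(A) = (1 + 8 + 2 + 2) / 4 = 13/4 = 3.25
  mean(B) = (2 + 6 + 5 + 9) / 4 = 22/4 = 5.5
  x̄ = (3.25, 5.5),  deviation x̄ - mu_0 = (3.25, 5.5) - (4, 4) = (-0.75, 1.5).

Step 2 — sample covariance matrix, S[i,j] = (1/(n-1)) · Σ_k (x_{k,i} - mean_i) · (x_{k,j} - mean_j), divisor n-1 = 3:
  S[A,A] = ((-2.25)·(-2.25) + (4.75)·(4.75) + (-1.25)·(-1.25) + (-1.25)·(-1.25)) / 3 = 30.75/3 = 10.25
  S[A,B] = ((-2.25)·(-3.5) + (4.75)·(0.5) + (-1.25)·(-0.5) + (-1.25)·(3.5)) / 3 = 6.5/3 = 2.1667
  S[B,B] = ((-3.5)·(-3.5) + (0.5)·(0.5) + (-0.5)·(-0.5) + (3.5)·(3.5)) / 3 = 25/3 = 8.3333
  S = [[10.25, 2.1667],
 [2.1667, 8.3333]].

Step 3 — invert S. det(S) = 10.25·8.3333 - (2.1667)² = 80.7222.
  S^{-1} = (1/det) · [[d, -b], [-b, a]] = [[0.1032, -0.0268],
 [-0.0268, 0.127]].

Step 4 — quadratic form (x̄ - mu_0)^T · S^{-1} · (x̄ - mu_0):
  S^{-1} · (x̄ - mu_0) = (-0.1177, 0.2106),
  (x̄ - mu_0)^T · [...] = (-0.75)·(-0.1177) + (1.5)·(0.2106) = 0.4042.

Step 5 — scale by n: T² = 4 · 0.4042 = 1.6167.

T² ≈ 1.6167


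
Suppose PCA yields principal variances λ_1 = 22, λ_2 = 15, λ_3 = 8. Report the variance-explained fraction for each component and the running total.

Step 1 — total variance = trace(Sigma) = Σ λ_i = 22 + 15 + 8 = 45.

Step 2 — fraction explained by component i = λ_i / Σ λ:
  PC1: 22/45 = 0.4889
  PC2: 15/45 = 0.3333
  PC3: 8/45 = 0.1778

Step 3 — cumulative fraction after k components = (λ_1 + ... + λ_k) / Σ λ:
  k = 1: 22/45 = 0.4889
  k = 2: (22 + 15)/45 = 37/45 = 0.8222
  k = 3: (22 + 15 + 8)/45 = 45/45 = 1

Summary (fraction, with percent):

explained: PC1 0.4889 (48.89%), PC2 0.3333 (33.33%), PC3 0.1778 (17.78%);  cumulative: 0.4889, 0.8222, 1


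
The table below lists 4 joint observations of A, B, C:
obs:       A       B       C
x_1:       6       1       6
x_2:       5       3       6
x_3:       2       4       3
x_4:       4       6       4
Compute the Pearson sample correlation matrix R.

Step 1 — column means:
  mean(A) = (6 + 5 + 2 + 4) / 4 = 17/4 = 4.25
  mean(B) = (1 + 3 + 4 + 6) / 4 = 14/4 = 3.5
  mean(C) = (6 + 6 + 3 + 4) / 4 = 19/4 = 4.75

Step 2 — sample variances and covariances s[i,j] = (1/(n-1)) · Σ_k (x_{k,i} - mean_i) · (x_{k,j} - mean_j), with n-1 = 3:
  s[A,A] = ((1.75)·(1.75) + (0.75)·(0.75) + (-2.25)·(-2.25) + (-0.25)·(-0.25)) / 3 = 8.75/3 = 2.9167
  s[A,B] = ((1.75)·(-2.5) + (0.75)·(-0.5) + (-2.25)·(0.5) + (-0.25)·(2.5)) / 3 = -6.5/3 = -2.1667
  s[A,C] = ((1.75)·(1.25) + (0.75)·(1.25) + (-2.25)·(-1.75) + (-0.25)·(-0.75)) / 3 = 7.25/3 = 2.4167
  s[B,B] = ((-2.5)·(-2.5) + (-0.5)·(-0.5) + (0.5)·(0.5) + (2.5)·(2.5)) / 3 = 13/3 = 4.3333
  s[B,C] = ((-2.5)·(1.25) + (-0.5)·(1.25) + (0.5)·(-1.75) + (2.5)·(-0.75)) / 3 = -6.5/3 = -2.1667
  s[C,C] = ((1.25)·(1.25) + (1.25)·(1.25) + (-1.75)·(-1.75) + (-0.75)·(-0.75)) / 3 = 6.75/3 = 2.25
  Sample standard deviations s_i = √(s[i,i]):
  s(A) = √(2.9167) = 1.7078
  s(B) = √(4.3333) = 2.0817
  s(C) = √(2.25) = 1.5

Step 3 — r_{ij} = s_{ij} / (s_i · s_j):
  r[A,A] = 1 (diagonal).
  r[A,B] = -2.1667 / (1.7078 · 2.0817) = -2.1667 / 3.5551 = -0.6094
  r[A,C] = 2.4167 / (1.7078 · 1.5) = 2.4167 / 2.5617 = 0.9434
  r[B,B] = 1 (diagonal).
  r[B,C] = -2.1667 / (2.0817 · 1.5) = -2.1667 / 3.1225 = -0.6939
  r[C,C] = 1 (diagonal).

R is symmetric with unit diagonal. Assembling:

R = [[1, -0.6094, 0.9434],
 [-0.6094, 1, -0.6939],
 [0.9434, -0.6939, 1]]


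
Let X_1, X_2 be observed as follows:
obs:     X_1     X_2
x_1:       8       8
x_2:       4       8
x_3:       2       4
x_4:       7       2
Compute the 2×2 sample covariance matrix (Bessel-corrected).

Step 1 — column means:
  mean(X_1) = (8 + 4 + 2 + 7) / 4 = 21/4 = 5.25
  mean(X_2) = (8 + 8 + 4 + 2) / 4 = 22/4 = 5.5

Step 2 — sample covariance S[i,j] = (1/(n-1)) · Σ_k (x_{k,i} - mean_i) · (x_{k,j} - mean_j), with n-1 = 3.
  S[X_1,X_1] = ((2.75)·(2.75) + (-1.25)·(-1.25) + (-3.25)·(-3.25) + (1.75)·(1.75)) / 3 = 22.75/3 = 7.5833
  S[X_1,X_2] = ((2.75)·(2.5) + (-1.25)·(2.5) + (-3.25)·(-1.5) + (1.75)·(-3.5)) / 3 = 2.5/3 = 0.8333
  S[X_2,X_2] = ((2.5)·(2.5) + (2.5)·(2.5) + (-1.5)·(-1.5) + (-3.5)·(-3.5)) / 3 = 27/3 = 9

S is symmetric (S[j,i] = S[i,j]). Assembling:

S = [[7.5833, 0.8333],
 [0.8333, 9]]


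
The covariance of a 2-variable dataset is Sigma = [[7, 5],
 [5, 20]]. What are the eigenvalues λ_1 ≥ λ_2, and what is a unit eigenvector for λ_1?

Step 1 — characteristic polynomial of 2×2 Sigma:
  det(Sigma - λI) = λ² - trace · λ + det = 0.
  trace = 7 + 20 = 27, det = 7·20 - (5)² = 115.
Step 2 — discriminant:
  Δ = trace² - 4·det = 729 - 460 = 269.
Step 3 — eigenvalues:
  λ = (trace ± √Δ)/2 = (27 ± 16.4012)/2,
  λ_1 = 21.7006,  λ_2 = 5.2994.

Step 4 — unit eigenvector for λ_1: solve (Sigma - λ_1 I)v = 0. First row:
  (7 - 21.7006)·v_x + (5)·v_y = 0, i.e. (-14.7006)·v_x + (5)·v_y = 0,
  so v ∝ (b, λ_1 - a) = (5, 14.7006) = u.
  ||u|| = √((5)² + (14.7006)²) = √(241.1079) ≈ 15.5277,
  v_1 = u/||u|| ≈ (0.322, 0.9467) (||v_1|| = 1).

λ_1 = 21.7006,  λ_2 = 5.2994;  v_1 ≈ (0.322, 0.9467)


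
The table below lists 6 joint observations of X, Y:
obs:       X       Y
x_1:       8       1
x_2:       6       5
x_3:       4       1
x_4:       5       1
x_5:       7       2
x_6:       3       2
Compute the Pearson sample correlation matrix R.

Step 1 — column means:
  mean(X) = (8 + 6 + 4 + 5 + 7 + 3) / 6 = 33/6 = 5.5
  mean(Y) = (1 + 5 + 1 + 1 + 2 + 2) / 6 = 12/6 = 2

Step 2 — sample variances and covariances s[i,j] = (1/(n-1)) · Σ_k (x_{k,i} - mean_i) · (x_{k,j} - mean_j), with n-1 = 5:
  s[X,X] = ((2.5)·(2.5) + (0.5)·(0.5) + (-1.5)·(-1.5) + (-0.5)·(-0.5) + (1.5)·(1.5) + (-2.5)·(-2.5)) / 5 = 17.5/5 = 3.5
  s[X,Y] = ((2.5)·(-1) + (0.5)·(3) + (-1.5)·(-1) + (-0.5)·(-1) + (1.5)·(0) + (-2.5)·(0)) / 5 = 1/5 = 0.2
  s[Y,Y] = ((-1)·(-1) + (3)·(3) + (-1)·(-1) + (-1)·(-1) + (0)·(0) + (0)·(0)) / 5 = 12/5 = 2.4
  Sample standard deviations s_i = √(s[i,i]):
  s(X) = √(3.5) = 1.8708
  s(Y) = √(2.4) = 1.5492

Step 3 — r_{ij} = s_{ij} / (s_i · s_j):
  r[X,X] = 1 (diagonal).
  r[X,Y] = 0.2 / (1.8708 · 1.5492) = 0.2 / 2.8983 = 0.069
  r[Y,Y] = 1 (diagonal).

R is symmetric with unit diagonal. Assembling:

R = [[1, 0.069],
 [0.069, 1]]


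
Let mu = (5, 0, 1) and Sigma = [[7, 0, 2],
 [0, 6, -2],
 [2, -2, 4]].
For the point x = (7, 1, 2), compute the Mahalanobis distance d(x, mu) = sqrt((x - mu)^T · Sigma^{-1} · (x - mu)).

Step 1 — centre the observation: (x - mu) = (2, 1, 1).

Step 2 — invert Sigma (cofactor / det for 3×3, or solve directly):
  Sigma^{-1} = [[0.1724, -0.0345, -0.1034],
 [-0.0345, 0.2069, 0.1207],
 [-0.1034, 0.1207, 0.3621]].

Step 3 — form the quadratic (x - mu)^T · Sigma^{-1} · (x - mu):
  Sigma^{-1} · (x - mu) = (0.2069, 0.2586, 0.2759).
  (x - mu)^T · [Sigma^{-1} · (x - mu)] = (2)·(0.2069) + (1)·(0.2586) + (1)·(0.2759) = 0.9483.

Step 4 — take square root: d = √(0.9483) ≈ 0.9738.

d(x, mu) = √(0.9483) ≈ 0.9738


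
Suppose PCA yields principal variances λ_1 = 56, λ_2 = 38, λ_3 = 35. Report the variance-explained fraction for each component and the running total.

Step 1 — total variance = trace(Sigma) = Σ λ_i = 56 + 38 + 35 = 129.

Step 2 — fraction explained by component i = λ_i / Σ λ:
  PC1: 56/129 = 0.4341
  PC2: 38/129 = 0.2946
  PC3: 35/129 = 0.2713

Step 3 — cumulative fraction after k components = (λ_1 + ... + λ_k) / Σ λ:
  k = 1: 56/129 = 0.4341
  k = 2: (56 + 38)/129 = 94/129 = 0.7287
  k = 3: (56 + 38 + 35)/129 = 129/129 = 1

Summary (fraction, with percent):

explained: PC1 0.4341 (43.41%), PC2 0.2946 (29.46%), PC3 0.2713 (27.13%);  cumulative: 0.4341, 0.7287, 1


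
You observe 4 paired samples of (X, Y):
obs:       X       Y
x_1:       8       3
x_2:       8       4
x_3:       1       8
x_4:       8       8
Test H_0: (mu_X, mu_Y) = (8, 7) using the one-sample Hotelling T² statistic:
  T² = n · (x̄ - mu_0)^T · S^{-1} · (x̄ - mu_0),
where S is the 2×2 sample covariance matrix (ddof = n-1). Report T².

Step 1 — sample mean vector:
  mean(X) = (8 + 8 + 1 + 8) / 4 = 25/4 = 6.25
  mean(Y) = (3 + 4 + 8 + 8) / 4 = 23/4 = 5.75
  x̄ = (6.25, 5.75),  deviation x̄ - mu_0 = (6.25, 5.75) - (8, 7) = (-1.75, -1.25).

Step 2 — sample covariance matrix, S[i,j] = (1/(n-1)) · Σ_k (x_{k,i} - mean_i) · (x_{k,j} - mean_j), divisor n-1 = 3:
  S[X,X] = ((1.75)·(1.75) + (1.75)·(1.75) + (-5.25)·(-5.25) + (1.75)·(1.75)) / 3 = 36.75/3 = 12.25
  S[X,Y] = ((1.75)·(-2.75) + (1.75)·(-1.75) + (-5.25)·(2.25) + (1.75)·(2.25)) / 3 = -15.75/3 = -5.25
  S[Y,Y] = ((-2.75)·(-2.75) + (-1.75)·(-1.75) + (2.25)·(2.25) + (2.25)·(2.25)) / 3 = 20.75/3 = 6.9167
  S = [[12.25, -5.25],
 [-5.25, 6.9167]].

Step 3 — invert S. det(S) = 12.25·6.9167 - (-5.25)² = 57.1667.
  S^{-1} = (1/det) · [[d, -b], [-b, a]] = [[0.121, 0.0918],
 [0.0918, 0.2143]].

Step 4 — quadratic form (x̄ - mu_0)^T · S^{-1} · (x̄ - mu_0):
  S^{-1} · (x̄ - mu_0) = (-0.3265, -0.4286),
  (x̄ - mu_0)^T · [...] = (-1.75)·(-0.3265) + (-1.25)·(-0.4286) = 1.1071.

Step 5 — scale by n: T² = 4 · 1.1071 = 4.4286.

T² ≈ 4.4286


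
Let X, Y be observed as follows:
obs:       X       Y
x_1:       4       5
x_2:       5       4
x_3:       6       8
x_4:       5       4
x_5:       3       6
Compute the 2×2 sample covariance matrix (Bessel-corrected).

Step 1 — column means:
  mean(X) = (4 + 5 + 6 + 5 + 3) / 5 = 23/5 = 4.6
  mean(Y) = (5 + 4 + 8 + 4 + 6) / 5 = 27/5 = 5.4

Step 2 — sample covariance S[i,j] = (1/(n-1)) · Σ_k (x_{k,i} - mean_i) · (x_{k,j} - mean_j), with n-1 = 4.
  S[X,X] = ((-0.6)·(-0.6) + (0.4)·(0.4) + (1.4)·(1.4) + (0.4)·(0.4) + (-1.6)·(-1.6)) / 4 = 5.2/4 = 1.3
  S[X,Y] = ((-0.6)·(-0.4) + (0.4)·(-1.4) + (1.4)·(2.6) + (0.4)·(-1.4) + (-1.6)·(0.6)) / 4 = 1.8/4 = 0.45
  S[Y,Y] = ((-0.4)·(-0.4) + (-1.4)·(-1.4) + (2.6)·(2.6) + (-1.4)·(-1.4) + (0.6)·(0.6)) / 4 = 11.2/4 = 2.8

S is symmetric (S[j,i] = S[i,j]). Assembling:

S = [[1.3, 0.45],
 [0.45, 2.8]]


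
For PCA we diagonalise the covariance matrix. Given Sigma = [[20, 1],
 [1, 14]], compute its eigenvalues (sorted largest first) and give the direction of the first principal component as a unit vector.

Step 1 — characteristic polynomial of 2×2 Sigma:
  det(Sigma - λI) = λ² - trace · λ + det = 0.
  trace = 20 + 14 = 34, det = 20·14 - (1)² = 279.
Step 2 — discriminant:
  Δ = trace² - 4·det = 1156 - 1116 = 40.
Step 3 — eigenvalues:
  λ = (trace ± √Δ)/2 = (34 ± 6.3246)/2,
  λ_1 = 20.1623,  λ_2 = 13.8377.

Step 4 — unit eigenvector for λ_1: solve (Sigma - λ_1 I)v = 0. First row:
  (20 - 20.1623)·v_x + (1)·v_y = 0, i.e. (-0.1623)·v_x + (1)·v_y = 0,
  so v ∝ (b, λ_1 - a) = (1, 0.1623) = u.
  ||u|| = √((1)² + (0.1623)²) = √(1.0263) ≈ 1.0131,
  v_1 = u/||u|| ≈ (0.9871, 0.1602) (||v_1|| = 1).

λ_1 = 20.1623,  λ_2 = 13.8377;  v_1 ≈ (0.9871, 0.1602)


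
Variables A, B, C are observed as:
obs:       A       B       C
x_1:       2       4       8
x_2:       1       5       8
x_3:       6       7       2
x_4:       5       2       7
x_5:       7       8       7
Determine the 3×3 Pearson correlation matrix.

Step 1 — column means:
  mean(A) = (2 + 1 + 6 + 5 + 7) / 5 = 21/5 = 4.2
  mean(B) = (4 + 5 + 7 + 2 + 8) / 5 = 26/5 = 5.2
  mean(C) = (8 + 8 + 2 + 7 + 7) / 5 = 32/5 = 6.4

Step 2 — sample variances and covariances s[i,j] = (1/(n-1)) · Σ_k (x_{k,i} - mean_i) · (x_{k,j} - mean_j), with n-1 = 4:
  s[A,A] = ((-2.2)·(-2.2) + (-3.2)·(-3.2) + (1.8)·(1.8) + (0.8)·(0.8) + (2.8)·(2.8)) / 4 = 26.8/4 = 6.7
  s[A,B] = ((-2.2)·(-1.2) + (-3.2)·(-0.2) + (1.8)·(1.8) + (0.8)·(-3.2) + (2.8)·(2.8)) / 4 = 11.8/4 = 2.95
  s[A,C] = ((-2.2)·(1.6) + (-3.2)·(1.6) + (1.8)·(-4.4) + (0.8)·(0.6) + (2.8)·(0.6)) / 4 = -14.4/4 = -3.6
  s[B,B] = ((-1.2)·(-1.2) + (-0.2)·(-0.2) + (1.8)·(1.8) + (-3.2)·(-3.2) + (2.8)·(2.8)) / 4 = 22.8/4 = 5.7
  s[B,C] = ((-1.2)·(1.6) + (-0.2)·(1.6) + (1.8)·(-4.4) + (-3.2)·(0.6) + (2.8)·(0.6)) / 4 = -10.4/4 = -2.6
  s[C,C] = ((1.6)·(1.6) + (1.6)·(1.6) + (-4.4)·(-4.4) + (0.6)·(0.6) + (0.6)·(0.6)) / 4 = 25.2/4 = 6.3
  Sample standard deviations s_i = √(s[i,i]):
  s(A) = √(6.7) = 2.5884
  s(B) = √(5.7) = 2.3875
  s(C) = √(6.3) = 2.51

Step 3 — r_{ij} = s_{ij} / (s_i · s_j):
  r[A,A] = 1 (diagonal).
  r[A,B] = 2.95 / (2.5884 · 2.3875) = 2.95 / 6.1798 = 0.4774
  r[A,C] = -3.6 / (2.5884 · 2.51) = -3.6 / 6.4969 = -0.5541
  r[B,B] = 1 (diagonal).
  r[B,C] = -2.6 / (2.3875 · 2.51) = -2.6 / 5.9925 = -0.4339
  r[C,C] = 1 (diagonal).

R is symmetric with unit diagonal. Assembling:

R = [[1, 0.4774, -0.5541],
 [0.4774, 1, -0.4339],
 [-0.5541, -0.4339, 1]]


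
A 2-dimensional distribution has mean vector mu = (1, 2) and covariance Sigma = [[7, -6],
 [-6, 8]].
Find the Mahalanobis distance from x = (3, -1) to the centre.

Step 1 — centre the observation: (x - mu) = (2, -3).

Step 2 — invert Sigma. det(Sigma) = 7·8 - (-6)² = 20.
  Sigma^{-1} = (1/det) · [[d, -b], [-b, a]] = [[0.4, 0.3],
 [0.3, 0.35]].

Step 3 — form the quadratic (x - mu)^T · Sigma^{-1} · (x - mu):
  Sigma^{-1} · (x - mu) = (-0.1, -0.45).
  (x - mu)^T · [Sigma^{-1} · (x - mu)] = (2)·(-0.1) + (-3)·(-0.45) = 1.15.

Step 4 — take square root: d = √(1.15) ≈ 1.0724.

d(x, mu) = √(1.15) ≈ 1.0724


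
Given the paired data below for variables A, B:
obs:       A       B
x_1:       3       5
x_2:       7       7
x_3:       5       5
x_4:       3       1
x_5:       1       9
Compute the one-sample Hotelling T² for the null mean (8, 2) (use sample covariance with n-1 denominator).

Step 1 — sample mean vector:
  mean(A) = (3 + 7 + 5 + 3 + 1) / 5 = 19/5 = 3.8
  mean(B) = (5 + 7 + 5 + 1 + 9) / 5 = 27/5 = 5.4
  x̄ = (3.8, 5.4),  deviation x̄ - mu_0 = (3.8, 5.4) - (8, 2) = (-4.2, 3.4).

Step 2 — sample covariance matrix, S[i,j] = (1/(n-1)) · Σ_k (x_{k,i} - mean_i) · (x_{k,j} - mean_j), divisor n-1 = 4:
  S[A,A] = ((-0.8)·(-0.8) + (3.2)·(3.2) + (1.2)·(1.2) + (-0.8)·(-0.8) + (-2.8)·(-2.8)) / 4 = 20.8/4 = 5.2
  S[A,B] = ((-0.8)·(-0.4) + (3.2)·(1.6) + (1.2)·(-0.4) + (-0.8)·(-4.4) + (-2.8)·(3.6)) / 4 = -1.6/4 = -0.4
  S[B,B] = ((-0.4)·(-0.4) + (1.6)·(1.6) + (-0.4)·(-0.4) + (-4.4)·(-4.4) + (3.6)·(3.6)) / 4 = 35.2/4 = 8.8
  S = [[5.2, -0.4],
 [-0.4, 8.8]].

Step 3 — invert S. det(S) = 5.2·8.8 - (-0.4)² = 45.6.
  S^{-1} = (1/det) · [[d, -b], [-b, a]] = [[0.193, 0.0088],
 [0.0088, 0.114]].

Step 4 — quadratic form (x̄ - mu_0)^T · S^{-1} · (x̄ - mu_0):
  S^{-1} · (x̄ - mu_0) = (-0.7807, 0.3509),
  (x̄ - mu_0)^T · [...] = (-4.2)·(-0.7807) + (3.4)·(0.3509) = 4.4719.

Step 5 — scale by n: T² = 5 · 4.4719 = 22.3596.

T² ≈ 22.3596


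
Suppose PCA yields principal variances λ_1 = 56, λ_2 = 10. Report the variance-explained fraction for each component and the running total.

Step 1 — total variance = trace(Sigma) = Σ λ_i = 56 + 10 = 66.

Step 2 — fraction explained by component i = λ_i / Σ λ:
  PC1: 56/66 = 0.8485
  PC2: 10/66 = 0.1515

Step 3 — cumulative fraction after k components = (λ_1 + ... + λ_k) / Σ λ:
  k = 1: 56/66 = 0.8485
  k = 2: (56 + 10)/66 = 66/66 = 1

Summary (fraction, with percent):

explained: PC1 0.8485 (84.85%), PC2 0.1515 (15.15%);  cumulative: 0.8485, 1


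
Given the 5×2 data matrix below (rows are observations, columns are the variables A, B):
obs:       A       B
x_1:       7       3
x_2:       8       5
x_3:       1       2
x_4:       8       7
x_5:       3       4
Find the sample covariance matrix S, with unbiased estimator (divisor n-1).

Step 1 — column means:
  mean(A) = (7 + 8 + 1 + 8 + 3) / 5 = 27/5 = 5.4
  mean(B) = (3 + 5 + 2 + 7 + 4) / 5 = 21/5 = 4.2

Step 2 — sample covariance S[i,j] = (1/(n-1)) · Σ_k (x_{k,i} - mean_i) · (x_{k,j} - mean_j), with n-1 = 4.
  S[A,A] = ((1.6)·(1.6) + (2.6)·(2.6) + (-4.4)·(-4.4) + (2.6)·(2.6) + (-2.4)·(-2.4)) / 4 = 41.2/4 = 10.3
  S[A,B] = ((1.6)·(-1.2) + (2.6)·(0.8) + (-4.4)·(-2.2) + (2.6)·(2.8) + (-2.4)·(-0.2)) / 4 = 17.6/4 = 4.4
  S[B,B] = ((-1.2)·(-1.2) + (0.8)·(0.8) + (-2.2)·(-2.2) + (2.8)·(2.8) + (-0.2)·(-0.2)) / 4 = 14.8/4 = 3.7

S is symmetric (S[j,i] = S[i,j]). Assembling:

S = [[10.3, 4.4],
 [4.4, 3.7]]


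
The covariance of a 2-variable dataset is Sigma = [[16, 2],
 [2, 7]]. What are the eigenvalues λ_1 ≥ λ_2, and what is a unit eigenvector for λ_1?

Step 1 — characteristic polynomial of 2×2 Sigma:
  det(Sigma - λI) = λ² - trace · λ + det = 0.
  trace = 16 + 7 = 23, det = 16·7 - (2)² = 108.
Step 2 — discriminant:
  Δ = trace² - 4·det = 529 - 432 = 97.
Step 3 — eigenvalues:
  λ = (trace ± √Δ)/2 = (23 ± 9.8489)/2,
  λ_1 = 16.4244,  λ_2 = 6.5756.

Step 4 — unit eigenvector for λ_1: solve (Sigma - λ_1 I)v = 0. First row:
  (16 - 16.4244)·v_x + (2)·v_y = 0, i.e. (-0.4244)·v_x + (2)·v_y = 0,
  so v ∝ (b, λ_1 - a) = (2, 0.4244) = u.
  ||u|| = √((2)² + (0.4244)²) = √(4.1801) ≈ 2.0445,
  v_1 = u/||u|| ≈ (0.9782, 0.2076) (||v_1|| = 1).

λ_1 = 16.4244,  λ_2 = 6.5756;  v_1 ≈ (0.9782, 0.2076)


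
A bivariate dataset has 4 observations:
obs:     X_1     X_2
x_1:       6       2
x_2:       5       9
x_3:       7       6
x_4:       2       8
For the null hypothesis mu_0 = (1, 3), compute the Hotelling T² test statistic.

Step 1 — sample mean vector:
  mean(X_1) = (6 + 5 + 7 + 2) / 4 = 20/4 = 5
  mean(X_2) = (2 + 9 + 6 + 8) / 4 = 25/4 = 6.25
  x̄ = (5, 6.25),  deviation x̄ - mu_0 = (5, 6.25) - (1, 3) = (4, 3.25).

Step 2 — sample covariance matrix, S[i,j] = (1/(n-1)) · Σ_k (x_{k,i} - mean_i) · (x_{k,j} - mean_j), divisor n-1 = 3:
  S[X_1,X_1] = ((1)·(1) + (0)·(0) + (2)·(2) + (-3)·(-3)) / 3 = 14/3 = 4.6667
  S[X_1,X_2] = ((1)·(-4.25) + (0)·(2.75) + (2)·(-0.25) + (-3)·(1.75)) / 3 = -10/3 = -3.3333
  S[X_2,X_2] = ((-4.25)·(-4.25) + (2.75)·(2.75) + (-0.25)·(-0.25) + (1.75)·(1.75)) / 3 = 28.75/3 = 9.5833
  S = [[4.6667, -3.3333],
 [-3.3333, 9.5833]].

Step 3 — invert S. det(S) = 4.6667·9.5833 - (-3.3333)² = 33.6111.
  S^{-1} = (1/det) · [[d, -b], [-b, a]] = [[0.2851, 0.0992],
 [0.0992, 0.1388]].

Step 4 — quadratic form (x̄ - mu_0)^T · S^{-1} · (x̄ - mu_0):
  S^{-1} · (x̄ - mu_0) = (1.4628, 0.8479),
  (x̄ - mu_0)^T · [...] = (4)·(1.4628) + (3.25)·(0.8479) = 8.607.

Step 5 — scale by n: T² = 4 · 8.607 = 34.4281.

T² ≈ 34.4281


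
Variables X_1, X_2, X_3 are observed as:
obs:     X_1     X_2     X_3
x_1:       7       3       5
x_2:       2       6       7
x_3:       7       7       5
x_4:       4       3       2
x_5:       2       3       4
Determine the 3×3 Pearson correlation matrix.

Step 1 — column means:
  mean(X_1) = (7 + 2 + 7 + 4 + 2) / 5 = 22/5 = 4.4
  mean(X_2) = (3 + 6 + 7 + 3 + 3) / 5 = 22/5 = 4.4
  mean(X_3) = (5 + 7 + 5 + 2 + 4) / 5 = 23/5 = 4.6

Step 2 — sample variances and covariances s[i,j] = (1/(n-1)) · Σ_k (x_{k,i} - mean_i) · (x_{k,j} - mean_j), with n-1 = 4:
  s[X_1,X_1] = ((2.6)·(2.6) + (-2.4)·(-2.4) + (2.6)·(2.6) + (-0.4)·(-0.4) + (-2.4)·(-2.4)) / 4 = 25.2/4 = 6.3
  s[X_1,X_2] = ((2.6)·(-1.4) + (-2.4)·(1.6) + (2.6)·(2.6) + (-0.4)·(-1.4) + (-2.4)·(-1.4)) / 4 = 3.2/4 = 0.8
  s[X_1,X_3] = ((2.6)·(0.4) + (-2.4)·(2.4) + (2.6)·(0.4) + (-0.4)·(-2.6) + (-2.4)·(-0.6)) / 4 = -1.2/4 = -0.3
  s[X_2,X_2] = ((-1.4)·(-1.4) + (1.6)·(1.6) + (2.6)·(2.6) + (-1.4)·(-1.4) + (-1.4)·(-1.4)) / 4 = 15.2/4 = 3.8
  s[X_2,X_3] = ((-1.4)·(0.4) + (1.6)·(2.4) + (2.6)·(0.4) + (-1.4)·(-2.6) + (-1.4)·(-0.6)) / 4 = 8.8/4 = 2.2
  s[X_3,X_3] = ((0.4)·(0.4) + (2.4)·(2.4) + (0.4)·(0.4) + (-2.6)·(-2.6) + (-0.6)·(-0.6)) / 4 = 13.2/4 = 3.3
  Sample standard deviations s_i = √(s[i,i]):
  s(X_1) = √(6.3) = 2.51
  s(X_2) = √(3.8) = 1.9494
  s(X_3) = √(3.3) = 1.8166

Step 3 — r_{ij} = s_{ij} / (s_i · s_j):
  r[X_1,X_1] = 1 (diagonal).
  r[X_1,X_2] = 0.8 / (2.51 · 1.9494) = 0.8 / 4.8929 = 0.1635
  r[X_1,X_3] = -0.3 / (2.51 · 1.8166) = -0.3 / 4.5596 = -0.0658
  r[X_2,X_2] = 1 (diagonal).
  r[X_2,X_3] = 2.2 / (1.9494 · 1.8166) = 2.2 / 3.5412 = 0.6213
  r[X_3,X_3] = 1 (diagonal).

R is symmetric with unit diagonal. Assembling:

R = [[1, 0.1635, -0.0658],
 [0.1635, 1, 0.6213],
 [-0.0658, 0.6213, 1]]


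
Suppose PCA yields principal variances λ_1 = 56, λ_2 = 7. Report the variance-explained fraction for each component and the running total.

Step 1 — total variance = trace(Sigma) = Σ λ_i = 56 + 7 = 63.

Step 2 — fraction explained by component i = λ_i / Σ λ:
  PC1: 56/63 = 0.8889
  PC2: 7/63 = 0.1111

Step 3 — cumulative fraction after k components = (λ_1 + ... + λ_k) / Σ λ:
  k = 1: 56/63 = 0.8889
  k = 2: (56 + 7)/63 = 63/63 = 1

Summary (fraction, with percent):

explained: PC1 0.8889 (88.89%), PC2 0.1111 (11.11%);  cumulative: 0.8889, 1


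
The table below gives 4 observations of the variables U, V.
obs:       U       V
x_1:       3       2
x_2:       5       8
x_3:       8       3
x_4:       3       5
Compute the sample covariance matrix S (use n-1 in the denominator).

Step 1 — column means:
  mean(U) = (3 + 5 + 8 + 3) / 4 = 19/4 = 4.75
  mean(V) = (2 + 8 + 3 + 5) / 4 = 18/4 = 4.5

Step 2 — sample covariance S[i,j] = (1/(n-1)) · Σ_k (x_{k,i} - mean_i) · (x_{k,j} - mean_j), with n-1 = 3.
  S[U,U] = ((-1.75)·(-1.75) + (0.25)·(0.25) + (3.25)·(3.25) + (-1.75)·(-1.75)) / 3 = 16.75/3 = 5.5833
  S[U,V] = ((-1.75)·(-2.5) + (0.25)·(3.5) + (3.25)·(-1.5) + (-1.75)·(0.5)) / 3 = -0.5/3 = -0.1667
  S[V,V] = ((-2.5)·(-2.5) + (3.5)·(3.5) + (-1.5)·(-1.5) + (0.5)·(0.5)) / 3 = 21/3 = 7

S is symmetric (S[j,i] = S[i,j]). Assembling:

S = [[5.5833, -0.1667],
 [-0.1667, 7]]


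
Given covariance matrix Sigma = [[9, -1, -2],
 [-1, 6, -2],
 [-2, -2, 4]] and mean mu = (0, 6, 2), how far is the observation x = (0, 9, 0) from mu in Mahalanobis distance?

Step 1 — centre the observation: (x - mu) = (0, 3, -2).

Step 2 — invert Sigma (cofactor / det for 3×3, or solve directly):
  Sigma^{-1} = [[0.1389, 0.0556, 0.0972],
 [0.0556, 0.2222, 0.1389],
 [0.0972, 0.1389, 0.3681]].

Step 3 — form the quadratic (x - mu)^T · Sigma^{-1} · (x - mu):
  Sigma^{-1} · (x - mu) = (-0.0278, 0.3889, -0.3194).
  (x - mu)^T · [Sigma^{-1} · (x - mu)] = (0)·(-0.0278) + (3)·(0.3889) + (-2)·(-0.3194) = 1.8056.

Step 4 — take square root: d = √(1.8056) ≈ 1.3437.

d(x, mu) = √(1.8056) ≈ 1.3437


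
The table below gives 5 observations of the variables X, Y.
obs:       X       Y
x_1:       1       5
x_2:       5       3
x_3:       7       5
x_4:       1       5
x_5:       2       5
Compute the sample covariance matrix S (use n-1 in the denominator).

Step 1 — column means:
  mean(X) = (1 + 5 + 7 + 1 + 2) / 5 = 16/5 = 3.2
  mean(Y) = (5 + 3 + 5 + 5 + 5) / 5 = 23/5 = 4.6

Step 2 — sample covariance S[i,j] = (1/(n-1)) · Σ_k (x_{k,i} - mean_i) · (x_{k,j} - mean_j), with n-1 = 4.
  S[X,X] = ((-2.2)·(-2.2) + (1.8)·(1.8) + (3.8)·(3.8) + (-2.2)·(-2.2) + (-1.2)·(-1.2)) / 4 = 28.8/4 = 7.2
  S[X,Y] = ((-2.2)·(0.4) + (1.8)·(-1.6) + (3.8)·(0.4) + (-2.2)·(0.4) + (-1.2)·(0.4)) / 4 = -3.6/4 = -0.9
  S[Y,Y] = ((0.4)·(0.4) + (-1.6)·(-1.6) + (0.4)·(0.4) + (0.4)·(0.4) + (0.4)·(0.4)) / 4 = 3.2/4 = 0.8

S is symmetric (S[j,i] = S[i,j]). Assembling:

S = [[7.2, -0.9],
 [-0.9, 0.8]]


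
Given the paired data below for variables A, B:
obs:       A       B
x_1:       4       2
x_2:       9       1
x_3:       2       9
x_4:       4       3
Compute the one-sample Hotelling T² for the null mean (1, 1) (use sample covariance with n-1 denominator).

Step 1 — sample mean vector:
  mean(A) = (4 + 9 + 2 + 4) / 4 = 19/4 = 4.75
  mean(B) = (2 + 1 + 9 + 3) / 4 = 15/4 = 3.75
  x̄ = (4.75, 3.75),  deviation x̄ - mu_0 = (4.75, 3.75) - (1, 1) = (3.75, 2.75).

Step 2 — sample covariance matrix, S[i,j] = (1/(n-1)) · Σ_k (x_{k,i} - mean_i) · (x_{k,j} - mean_j), divisor n-1 = 3:
  S[A,A] = ((-0.75)·(-0.75) + (4.25)·(4.25) + (-2.75)·(-2.75) + (-0.75)·(-0.75)) / 3 = 26.75/3 = 8.9167
  S[A,B] = ((-0.75)·(-1.75) + (4.25)·(-2.75) + (-2.75)·(5.25) + (-0.75)·(-0.75)) / 3 = -24.25/3 = -8.0833
  S[B,B] = ((-1.75)·(-1.75) + (-2.75)·(-2.75) + (5.25)·(5.25) + (-0.75)·(-0.75)) / 3 = 38.75/3 = 12.9167
  S = [[8.9167, -8.0833],
 [-8.0833, 12.9167]].

Step 3 — invert S. det(S) = 8.9167·12.9167 - (-8.0833)² = 49.8333.
  S^{-1} = (1/det) · [[d, -b], [-b, a]] = [[0.2592, 0.1622],
 [0.1622, 0.1789]].

Step 4 — quadratic form (x̄ - mu_0)^T · S^{-1} · (x̄ - mu_0):
  S^{-1} · (x̄ - mu_0) = (1.4181, 1.1003),
  (x̄ - mu_0)^T · [...] = (3.75)·(1.4181) + (2.75)·(1.1003) = 8.3436.

Step 5 — scale by n: T² = 4 · 8.3436 = 33.3746.

T² ≈ 33.3746


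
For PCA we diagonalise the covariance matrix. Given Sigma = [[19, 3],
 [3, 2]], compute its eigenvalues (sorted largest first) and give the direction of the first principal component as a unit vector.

Step 1 — characteristic polynomial of 2×2 Sigma:
  det(Sigma - λI) = λ² - trace · λ + det = 0.
  trace = 19 + 2 = 21, det = 19·2 - (3)² = 29.
Step 2 — discriminant:
  Δ = trace² - 4·det = 441 - 116 = 325.
Step 3 — eigenvalues:
  λ = (trace ± √Δ)/2 = (21 ± 18.0278)/2,
  λ_1 = 19.5139,  λ_2 = 1.4861.

Step 4 — unit eigenvector for λ_1: solve (Sigma - λ_1 I)v = 0. First row:
  (19 - 19.5139)·v_x + (3)·v_y = 0, i.e. (-0.5139)·v_x + (3)·v_y = 0,
  so v ∝ (b, λ_1 - a) = (3, 0.5139) = u.
  ||u|| = √((3)² + (0.5139)²) = √(9.2641) ≈ 3.0437,
  v_1 = u/||u|| ≈ (0.9856, 0.1688) (||v_1|| = 1).

λ_1 = 19.5139,  λ_2 = 1.4861;  v_1 ≈ (0.9856, 0.1688)


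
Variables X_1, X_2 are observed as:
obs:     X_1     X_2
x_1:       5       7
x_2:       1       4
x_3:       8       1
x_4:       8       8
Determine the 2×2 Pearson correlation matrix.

Step 1 — column means:
  mean(X_1) = (5 + 1 + 8 + 8) / 4 = 22/4 = 5.5
  mean(X_2) = (7 + 4 + 1 + 8) / 4 = 20/4 = 5

Step 2 — sample variances and covariances s[i,j] = (1/(n-1)) · Σ_k (x_{k,i} - mean_i) · (x_{k,j} - mean_j), with n-1 = 3:
  s[X_1,X_1] = ((-0.5)·(-0.5) + (-4.5)·(-4.5) + (2.5)·(2.5) + (2.5)·(2.5)) / 3 = 33/3 = 11
  s[X_1,X_2] = ((-0.5)·(2) + (-4.5)·(-1) + (2.5)·(-4) + (2.5)·(3)) / 3 = 1/3 = 0.3333
  s[X_2,X_2] = ((2)·(2) + (-1)·(-1) + (-4)·(-4) + (3)·(3)) / 3 = 30/3 = 10
  Sample standard deviations s_i = √(s[i,i]):
  s(X_1) = √(11) = 3.3166
  s(X_2) = √(10) = 3.1623

Step 3 — r_{ij} = s_{ij} / (s_i · s_j):
  r[X_1,X_1] = 1 (diagonal).
  r[X_1,X_2] = 0.3333 / (3.3166 · 3.1623) = 0.3333 / 10.4881 = 0.0318
  r[X_2,X_2] = 1 (diagonal).

R is symmetric with unit diagonal. Assembling:

R = [[1, 0.0318],
 [0.0318, 1]]


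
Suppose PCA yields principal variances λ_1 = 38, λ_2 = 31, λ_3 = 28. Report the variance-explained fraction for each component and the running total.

Step 1 — total variance = trace(Sigma) = Σ λ_i = 38 + 31 + 28 = 97.

Step 2 — fraction explained by component i = λ_i / Σ λ:
  PC1: 38/97 = 0.3918
  PC2: 31/97 = 0.3196
  PC3: 28/97 = 0.2887

Step 3 — cumulative fraction after k components = (λ_1 + ... + λ_k) / Σ λ:
  k = 1: 38/97 = 0.3918
  k = 2: (38 + 31)/97 = 69/97 = 0.7113
  k = 3: (38 + 31 + 28)/97 = 97/97 = 1

Summary (fraction, with percent):

explained: PC1 0.3918 (39.18%), PC2 0.3196 (31.96%), PC3 0.2887 (28.87%);  cumulative: 0.3918, 0.7113, 1


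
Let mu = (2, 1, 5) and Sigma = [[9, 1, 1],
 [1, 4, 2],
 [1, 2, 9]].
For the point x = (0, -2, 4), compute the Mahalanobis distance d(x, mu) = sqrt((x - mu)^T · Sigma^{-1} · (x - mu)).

Step 1 — centre the observation: (x - mu) = (-2, -3, -1).

Step 2 — invert Sigma (cofactor / det for 3×3, or solve directly):
  Sigma^{-1} = [[0.1147, -0.0251, -0.0072],
 [-0.0251, 0.2867, -0.0609],
 [-0.0072, -0.0609, 0.1254]].

Step 3 — form the quadratic (x - mu)^T · Sigma^{-1} · (x - mu):
  Sigma^{-1} · (x - mu) = (-0.147, -0.7491, 0.0717).
  (x - mu)^T · [Sigma^{-1} · (x - mu)] = (-2)·(-0.147) + (-3)·(-0.7491) + (-1)·(0.0717) = 2.4695.

Step 4 — take square root: d = √(2.4695) ≈ 1.5715.

d(x, mu) = √(2.4695) ≈ 1.5715


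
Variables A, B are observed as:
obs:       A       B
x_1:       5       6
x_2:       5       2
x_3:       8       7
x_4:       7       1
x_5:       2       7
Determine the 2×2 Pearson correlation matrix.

Step 1 — column means:
  mean(A) = (5 + 5 + 8 + 7 + 2) / 5 = 27/5 = 5.4
  mean(B) = (6 + 2 + 7 + 1 + 7) / 5 = 23/5 = 4.6

Step 2 — sample variances and covariances s[i,j] = (1/(n-1)) · Σ_k (x_{k,i} - mean_i) · (x_{k,j} - mean_j), with n-1 = 4:
  s[A,A] = ((-0.4)·(-0.4) + (-0.4)·(-0.4) + (2.6)·(2.6) + (1.6)·(1.6) + (-3.4)·(-3.4)) / 4 = 21.2/4 = 5.3
  s[A,B] = ((-0.4)·(1.4) + (-0.4)·(-2.6) + (2.6)·(2.4) + (1.6)·(-3.6) + (-3.4)·(2.4)) / 4 = -7.2/4 = -1.8
  s[B,B] = ((1.4)·(1.4) + (-2.6)·(-2.6) + (2.4)·(2.4) + (-3.6)·(-3.6) + (2.4)·(2.4)) / 4 = 33.2/4 = 8.3
  Sample standard deviations s_i = √(s[i,i]):
  s(A) = √(5.3) = 2.3022
  s(B) = √(8.3) = 2.881

Step 3 — r_{ij} = s_{ij} / (s_i · s_j):
  r[A,A] = 1 (diagonal).
  r[A,B] = -1.8 / (2.3022 · 2.881) = -1.8 / 6.6325 = -0.2714
  r[B,B] = 1 (diagonal).

R is symmetric with unit diagonal. Assembling:

R = [[1, -0.2714],
 [-0.2714, 1]]


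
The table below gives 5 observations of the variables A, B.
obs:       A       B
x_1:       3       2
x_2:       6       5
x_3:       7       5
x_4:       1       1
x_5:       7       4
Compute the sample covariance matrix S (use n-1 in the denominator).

Step 1 — column means:
  mean(A) = (3 + 6 + 7 + 1 + 7) / 5 = 24/5 = 4.8
  mean(B) = (2 + 5 + 5 + 1 + 4) / 5 = 17/5 = 3.4

Step 2 — sample covariance S[i,j] = (1/(n-1)) · Σ_k (x_{k,i} - mean_i) · (x_{k,j} - mean_j), with n-1 = 4.
  S[A,A] = ((-1.8)·(-1.8) + (1.2)·(1.2) + (2.2)·(2.2) + (-3.8)·(-3.8) + (2.2)·(2.2)) / 4 = 28.8/4 = 7.2
  S[A,B] = ((-1.8)·(-1.4) + (1.2)·(1.6) + (2.2)·(1.6) + (-3.8)·(-2.4) + (2.2)·(0.6)) / 4 = 18.4/4 = 4.6
  S[B,B] = ((-1.4)·(-1.4) + (1.6)·(1.6) + (1.6)·(1.6) + (-2.4)·(-2.4) + (0.6)·(0.6)) / 4 = 13.2/4 = 3.3

S is symmetric (S[j,i] = S[i,j]). Assembling:

S = [[7.2, 4.6],
 [4.6, 3.3]]


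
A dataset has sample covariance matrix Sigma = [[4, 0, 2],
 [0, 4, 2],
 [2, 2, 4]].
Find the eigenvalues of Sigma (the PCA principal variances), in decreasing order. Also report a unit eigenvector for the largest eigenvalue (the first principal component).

Step 1 — characteristic polynomial p(λ) = det(λI - Sigma) = λ³ - tr·λ² + c_1·λ - det, where tr = trace, c_1 = sum of the principal 2×2 minors, det = det(Sigma):
  tr = 4 + 4 + 4 = 12,
  c_1 = (4·4 - (0)²) + (4·4 - (2)²) + (4·4 - (2)²) = 16 + 12 + 12 = 40,
  det = 4·(4·4 - (2)²) - (0)·((0)·4 - (2)·(2)) + (2)·((0)·(2) - 4·(2)) = 4·(12) - (0)·(-4) + (2)·(-8) = 32.
  So p(λ) = λ³ - 12λ² + 40λ - 32.
Step 2 — look for an integer root (rational root theorem: any rational root is an integer divisor of 32). Testing λ = 4:
  p(4) = 64 - 192 + 160 - 32 = 0  ✓
  Dividing out (λ - 4): p(λ) = (λ - 4)(λ² - 8λ + 8).
Step 3 — remaining eigenvalues from the quadratic λ² - 8λ + 8 = 0:
  Δ = 8² - 4·8 = 64 - 32 = 32,  λ = (8 ± √32)/2 = (8 ± 5.6569)/2 ≈ 6.8284 or 1.1716.
  Sorted: λ_1 = 6.8284,  λ_2 = 4,  λ_3 = 1.1716  (check: sum = 12 = tr ✓).

Step 4 — unit eigenvector for λ_1 ≈ 6.8284: v spans the null space of (Sigma - λ_1 I), whose rows are
  r_1 = (-2.8284, 0, 2),  r_2 = (0, -2.8284, 2),  r_3 = (2, 2, -2.8284).
  v is orthogonal to every row, so take v ∝ r_1 × r_2 = ((0)·(2) - (2)·(-2.8284), (2)·(0) - (-2.8284)·(2), (-2.8284)·(-2.8284) - (0)·(0)) ≈ (5.6569, 5.6569, 8).
  Let u = (5.6569, 5.6569, 8).
  ||u|| = √((5.6569)² + (5.6569)² + (8)²) = √(128) ≈ 11.3137,  v_1 = u/||u|| ≈ (0.5, 0.5, 0.7071) (||v_1|| = 1).

λ_1 = 6.8284,  λ_2 = 4,  λ_3 = 1.1716;  v_1 ≈ (0.5, 0.5, 0.7071)


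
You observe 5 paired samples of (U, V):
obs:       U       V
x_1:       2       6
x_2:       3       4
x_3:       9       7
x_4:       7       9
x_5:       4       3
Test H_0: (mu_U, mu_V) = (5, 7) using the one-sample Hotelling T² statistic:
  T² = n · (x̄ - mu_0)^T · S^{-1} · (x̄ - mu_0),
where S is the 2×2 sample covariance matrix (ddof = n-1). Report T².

Step 1 — sample mean vector:
  mean(U) = (2 + 3 + 9 + 7 + 4) / 5 = 25/5 = 5
  mean(V) = (6 + 4 + 7 + 9 + 3) / 5 = 29/5 = 5.8
  x̄ = (5, 5.8),  deviation x̄ - mu_0 = (5, 5.8) - (5, 7) = (0, -1.2).

Step 2 — sample covariance matrix, S[i,j] = (1/(n-1)) · Σ_k (x_{k,i} - mean_i) · (x_{k,j} - mean_j), divisor n-1 = 4:
  S[U,U] = ((-3)·(-3) + (-2)·(-2) + (4)·(4) + (2)·(2) + (-1)·(-1)) / 4 = 34/4 = 8.5
  S[U,V] = ((-3)·(0.2) + (-2)·(-1.8) + (4)·(1.2) + (2)·(3.2) + (-1)·(-2.8)) / 4 = 17/4 = 4.25
  S[V,V] = ((0.2)·(0.2) + (-1.8)·(-1.8) + (1.2)·(1.2) + (3.2)·(3.2) + (-2.8)·(-2.8)) / 4 = 22.8/4 = 5.7
  S = [[8.5, 4.25],
 [4.25, 5.7]].

Step 3 — invert S. det(S) = 8.5·5.7 - (4.25)² = 30.3875.
  S^{-1} = (1/det) · [[d, -b], [-b, a]] = [[0.1876, -0.1399],
 [-0.1399, 0.2797]].

Step 4 — quadratic form (x̄ - mu_0)^T · S^{-1} · (x̄ - mu_0):
  S^{-1} · (x̄ - mu_0) = (0.1678, -0.3357),
  (x̄ - mu_0)^T · [...] = (0)·(0.1678) + (-1.2)·(-0.3357) = 0.4028.

Step 5 — scale by n: T² = 5 · 0.4028 = 2.014.

T² ≈ 2.014


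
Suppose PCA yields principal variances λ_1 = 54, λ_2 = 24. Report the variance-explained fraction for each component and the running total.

Step 1 — total variance = trace(Sigma) = Σ λ_i = 54 + 24 = 78.

Step 2 — fraction explained by component i = λ_i / Σ λ:
  PC1: 54/78 = 0.6923
  PC2: 24/78 = 0.3077

Step 3 — cumulative fraction after k components = (λ_1 + ... + λ_k) / Σ λ:
  k = 1: 54/78 = 0.6923
  k = 2: (54 + 24)/78 = 78/78 = 1

Summary (fraction, with percent):

explained: PC1 0.6923 (69.23%), PC2 0.3077 (30.77%);  cumulative: 0.6923, 1
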